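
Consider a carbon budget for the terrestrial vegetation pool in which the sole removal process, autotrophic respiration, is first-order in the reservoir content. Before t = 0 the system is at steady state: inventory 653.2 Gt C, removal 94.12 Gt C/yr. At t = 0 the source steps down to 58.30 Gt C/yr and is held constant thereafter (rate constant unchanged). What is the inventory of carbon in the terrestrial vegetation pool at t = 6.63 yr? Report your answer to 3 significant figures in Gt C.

500 Gt C

τ = M₀/F₀ = 653.2/94.12 = 6.940 yr; rate constant k = 1/τ.
New steady state M_∞ = F₁/k = F₁·τ = 58.30 × 6.940 = 404.61 Gt C.
M(t) = M_∞ + (M₀ − M_∞)·e^(−t/τ); t/τ = 6.63/6.940 = 0.9553, so e^(−t/τ) = 0.3847.
M(t) = 404.61 + 248.6 × 0.3847 = 500.24 Gt C.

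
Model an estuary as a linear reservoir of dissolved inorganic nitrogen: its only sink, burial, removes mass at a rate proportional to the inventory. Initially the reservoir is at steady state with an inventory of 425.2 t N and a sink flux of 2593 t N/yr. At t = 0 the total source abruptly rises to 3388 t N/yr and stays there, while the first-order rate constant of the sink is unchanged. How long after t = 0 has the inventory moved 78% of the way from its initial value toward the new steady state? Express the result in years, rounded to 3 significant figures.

τ = M₀/F₀ = 425.2/2593 = 0.1640 yr.
The remaining gap fraction is e^(−t/τ); 78% covered ⇒ e^(−t/τ) = 0.220.
t = −τ ln(0.220) = 0.1640 × 1.514 = 0.2483 yr.

0.248 yr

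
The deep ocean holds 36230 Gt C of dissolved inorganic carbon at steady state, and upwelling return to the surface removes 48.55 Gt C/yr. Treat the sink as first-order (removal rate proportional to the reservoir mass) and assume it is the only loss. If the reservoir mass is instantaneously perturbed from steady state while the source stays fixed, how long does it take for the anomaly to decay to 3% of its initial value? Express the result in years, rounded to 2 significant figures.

2600 yr

For a linear reservoir the anomaly decays as exp(−t/τ) with τ = M/F = 36230/48.55 = 746.2 yr.
exp(−t/τ) = 0.03 ⇒ t = −τ ln(0.03) = 746.2 × 3.507 = 2617 yr.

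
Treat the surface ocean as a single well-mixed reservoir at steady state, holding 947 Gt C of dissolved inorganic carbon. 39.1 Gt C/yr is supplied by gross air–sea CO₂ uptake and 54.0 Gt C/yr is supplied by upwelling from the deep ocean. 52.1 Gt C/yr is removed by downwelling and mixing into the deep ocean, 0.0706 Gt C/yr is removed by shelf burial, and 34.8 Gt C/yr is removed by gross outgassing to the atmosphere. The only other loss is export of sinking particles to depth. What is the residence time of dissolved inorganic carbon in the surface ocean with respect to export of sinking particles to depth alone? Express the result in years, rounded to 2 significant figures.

At steady state ΣF_in = ΣF_out.
ΣF_in = 39.1 + 54.0 = 93.100 Gt C/yr.
Export of sinking particles to depth flux = ΣF_in − (52.1 + 0.0706 + 34.8) = 93.100 − 86.97 = 6.129 Gt C/yr.
τ = M / F = 947 / 6.129 = 154.5 yr.

150 yr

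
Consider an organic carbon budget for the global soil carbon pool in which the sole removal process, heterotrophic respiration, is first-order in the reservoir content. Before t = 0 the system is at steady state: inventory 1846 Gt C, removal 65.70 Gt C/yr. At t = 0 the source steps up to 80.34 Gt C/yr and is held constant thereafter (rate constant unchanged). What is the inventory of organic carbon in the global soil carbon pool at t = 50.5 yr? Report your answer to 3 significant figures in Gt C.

2190 Gt C

τ = M₀/F₀ = 1846/65.70 = 28.10 yr; rate constant k = 1/τ.
New steady state M_∞ = F₁/k = F₁·τ = 80.34 × 28.10 = 2257.3 Gt C.
M(t) = M_∞ + (M₀ − M_∞)·e^(−t/τ); t/τ = 50.5/28.10 = 1.797, so e^(−t/τ) = 0.1657.
M(t) = 2257.3 − 411.3 × 0.1657 = 2189.2 Gt C.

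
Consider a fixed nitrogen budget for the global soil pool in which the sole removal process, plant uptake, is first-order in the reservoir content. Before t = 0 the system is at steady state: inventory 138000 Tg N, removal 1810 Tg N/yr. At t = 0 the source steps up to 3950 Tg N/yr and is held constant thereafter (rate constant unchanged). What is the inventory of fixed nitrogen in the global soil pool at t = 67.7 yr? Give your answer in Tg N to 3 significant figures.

234000 Tg N

Residence time τ = M₀/F₀ = 76.24 yr. The eventual steady state is M_∞ = M₀·(F₁/F₀) = 138000 × 3950/1810 = 301160 Tg N.
The anomaly ΔM(t) = M(t) − M_∞ decays as ΔM₀·e^(−t/τ) with ΔM₀ = 138000 − 301160 = −163200 Tg N.
At t = 67.7 yr, e^(−t/τ) = e^(−0.8879) = 0.4115, so ΔM = −67140 Tg N and M = 301160 − 67140 = 234020 Tg N.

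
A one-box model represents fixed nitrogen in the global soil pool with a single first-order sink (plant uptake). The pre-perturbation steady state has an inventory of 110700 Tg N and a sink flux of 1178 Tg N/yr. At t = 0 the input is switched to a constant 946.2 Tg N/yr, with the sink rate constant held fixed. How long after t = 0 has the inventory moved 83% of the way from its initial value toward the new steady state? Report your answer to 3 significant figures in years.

167 yr

τ = M₀/F₀ = 110700/1178 = 93.97 yr.
The remaining gap fraction is e^(−t/τ); 83% covered ⇒ e^(−t/τ) = 0.170.
t = −τ ln(0.170) = 93.97 × 1.772 = 166.5 yr.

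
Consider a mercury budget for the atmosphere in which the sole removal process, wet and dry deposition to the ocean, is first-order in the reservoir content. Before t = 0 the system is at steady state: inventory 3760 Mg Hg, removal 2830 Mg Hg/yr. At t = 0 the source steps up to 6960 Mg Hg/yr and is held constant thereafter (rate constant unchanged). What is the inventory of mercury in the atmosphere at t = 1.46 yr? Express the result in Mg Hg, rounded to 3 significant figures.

Residence time τ = M₀/F₀ = 1.329 yr. The eventual steady state is M_∞ = M₀·(F₁/F₀) = 3760 × 6960/2830 = 9247.2 Mg Hg.
The anomaly ΔM(t) = M(t) − M_∞ decays as ΔM₀·e^(−t/τ) with ΔM₀ = 3760 − 9247.2 = −5487 Mg Hg.
At t = 1.46 yr, e^(−t/τ) = e^(−1.099) = 0.3332, so ΔM = −1829 Mg Hg and M = 9247.2 − 1829 = 7418.6 Mg Hg.

7420 Mg Hg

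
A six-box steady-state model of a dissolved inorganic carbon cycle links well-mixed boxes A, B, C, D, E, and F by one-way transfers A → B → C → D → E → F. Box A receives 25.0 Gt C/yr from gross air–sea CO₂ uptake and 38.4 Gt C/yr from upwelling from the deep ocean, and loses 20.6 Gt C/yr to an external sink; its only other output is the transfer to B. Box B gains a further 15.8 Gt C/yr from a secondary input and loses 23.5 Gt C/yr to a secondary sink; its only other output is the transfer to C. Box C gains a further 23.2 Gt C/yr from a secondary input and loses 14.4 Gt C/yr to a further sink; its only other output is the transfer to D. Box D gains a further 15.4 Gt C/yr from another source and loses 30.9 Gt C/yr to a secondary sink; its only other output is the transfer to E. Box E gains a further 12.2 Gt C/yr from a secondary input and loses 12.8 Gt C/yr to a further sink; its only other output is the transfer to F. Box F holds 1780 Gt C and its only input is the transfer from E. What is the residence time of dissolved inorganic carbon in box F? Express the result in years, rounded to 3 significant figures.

Box A: F(A→B) = (25.0 + 38.4) − 20.6 = 42.800 Gt C/yr.
Box B: F(B→C) = (42.800 + 15.8) − 23.5 = 35.100 Gt C/yr.
Box C: F(C→D) = (35.100 + 23.2) − 14.4 = 43.900 Gt C/yr.
Box D: F(D→E) = (43.900 + 15.4) − 30.9 = 28.400 Gt C/yr.
Box E: F(E→F) = (28.400 + 12.2) − 12.8 = 27.800 Gt C/yr.
Box F throughput = its input = 27.800 Gt C/yr; τ = 1780 / 27.800 = 64.03 yr.

64.0 yr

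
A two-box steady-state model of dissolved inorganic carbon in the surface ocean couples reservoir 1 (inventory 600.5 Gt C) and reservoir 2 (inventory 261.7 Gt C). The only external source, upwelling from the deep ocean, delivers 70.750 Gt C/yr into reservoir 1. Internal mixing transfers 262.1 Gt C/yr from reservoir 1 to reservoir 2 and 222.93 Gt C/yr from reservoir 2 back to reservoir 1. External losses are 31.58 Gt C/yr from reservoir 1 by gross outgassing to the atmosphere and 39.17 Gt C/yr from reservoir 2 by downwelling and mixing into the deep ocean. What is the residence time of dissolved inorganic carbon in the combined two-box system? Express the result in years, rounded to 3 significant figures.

12.2 yr

For the system as a whole, the A↔B exchange is internal and contributes nothing to the throughput; only the external sinks remove mass.
M_total = 600.5 + 261.7 = 862.20 Gt C.
ΣF_external_out = 31.58 + 39.17 = 70.750 Gt C/yr.
τ = M_total / ΣF_ext = 862.20 / 70.750 = 12.19 yr.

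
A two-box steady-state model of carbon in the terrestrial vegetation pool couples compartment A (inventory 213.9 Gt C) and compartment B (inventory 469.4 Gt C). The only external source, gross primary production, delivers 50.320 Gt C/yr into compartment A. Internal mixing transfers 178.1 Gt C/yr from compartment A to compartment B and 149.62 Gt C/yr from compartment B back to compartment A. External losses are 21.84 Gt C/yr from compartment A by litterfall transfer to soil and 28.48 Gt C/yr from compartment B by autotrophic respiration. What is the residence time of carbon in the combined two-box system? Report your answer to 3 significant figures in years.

13.6 yr

For the system as a whole, the A↔B exchange is internal and contributes nothing to the throughput; only the external sinks remove mass.
M_total = 213.9 + 469.4 = 683.30 Gt C.
ΣF_external_out = 21.84 + 28.48 = 50.320 Gt C/yr.
τ = M_total / ΣF_ext = 683.30 / 50.320 = 13.58 yr.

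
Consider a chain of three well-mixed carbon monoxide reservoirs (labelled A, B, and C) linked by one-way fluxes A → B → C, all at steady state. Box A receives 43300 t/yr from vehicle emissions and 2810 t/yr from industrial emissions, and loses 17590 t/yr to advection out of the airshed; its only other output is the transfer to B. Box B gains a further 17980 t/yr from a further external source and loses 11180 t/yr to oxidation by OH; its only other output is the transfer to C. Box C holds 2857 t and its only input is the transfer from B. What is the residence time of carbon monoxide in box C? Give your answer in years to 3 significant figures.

0.0809 yr

Box A: F(A→B) = (43300 + 2810) − 17590 = 28520 t/yr.
Box B: F(B→C) = (28520 + 17980) − 11180 = 35320 t/yr.
Box C throughput = its input = 35320 t/yr; τ = 2857 / 35320 = 0.08089 yr.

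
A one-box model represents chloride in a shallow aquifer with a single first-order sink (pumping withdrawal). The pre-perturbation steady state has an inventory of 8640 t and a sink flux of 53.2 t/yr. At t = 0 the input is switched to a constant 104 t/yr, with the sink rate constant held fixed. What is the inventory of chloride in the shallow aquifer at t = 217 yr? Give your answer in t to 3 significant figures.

The sink rate constant is k = F₀/M₀ = 53.2/8640 = 0.006157 yr⁻¹.
Solving dM/dt = F₁ − kM with M(0) = M₀ gives M(t) = F₁/k + (M₀ − F₁/k)·e^(−kt).
F₁/k = 104/0.006157 = 16890 t; kt = 0.006157 × 217 = 1.336, e^(−kt) = 0.2629.
M(217) = 16890 + (8640 − 16890) × 0.2629 = 16890 − 2169 = 14722 t.

14700 t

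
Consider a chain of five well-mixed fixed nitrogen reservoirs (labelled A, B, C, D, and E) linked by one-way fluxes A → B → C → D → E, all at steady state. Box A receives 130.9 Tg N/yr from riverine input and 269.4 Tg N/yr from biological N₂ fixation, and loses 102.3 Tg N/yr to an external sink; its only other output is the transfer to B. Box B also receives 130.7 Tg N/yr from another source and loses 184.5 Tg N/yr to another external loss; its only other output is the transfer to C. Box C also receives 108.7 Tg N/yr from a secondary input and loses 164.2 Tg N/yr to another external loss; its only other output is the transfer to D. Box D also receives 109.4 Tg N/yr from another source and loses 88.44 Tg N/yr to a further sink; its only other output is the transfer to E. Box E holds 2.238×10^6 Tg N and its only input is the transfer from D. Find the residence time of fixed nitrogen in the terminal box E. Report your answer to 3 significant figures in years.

10700 yr

Box A: F(A→B) = (130.9 + 269.4) − 102.3 = 298.00 Tg N/yr.
Box B: F(B→C) = (298.00 + 130.7) − 184.5 = 244.20 Tg N/yr.
Box C: F(C→D) = (244.20 + 108.7) − 164.2 = 188.70 Tg N/yr.
Box D: F(D→E) = (188.70 + 109.4) − 88.44 = 209.66 Tg N/yr.
Box E throughput = its input = 209.66 Tg N/yr; τ = 2.238×10^6 / 209.66 = 10670 yr.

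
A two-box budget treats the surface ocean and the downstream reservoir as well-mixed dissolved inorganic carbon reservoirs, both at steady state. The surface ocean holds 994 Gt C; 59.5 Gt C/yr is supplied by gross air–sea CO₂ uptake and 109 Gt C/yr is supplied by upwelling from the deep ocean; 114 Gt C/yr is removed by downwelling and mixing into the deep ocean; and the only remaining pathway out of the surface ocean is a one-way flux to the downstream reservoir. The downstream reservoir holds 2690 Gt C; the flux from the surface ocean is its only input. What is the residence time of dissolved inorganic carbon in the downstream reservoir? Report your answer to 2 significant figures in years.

49 yr

Balance the surface ocean: ΣF_in = 59.5 + 109 = 168.50 Gt C/yr.
Flux to the downstream reservoir = ΣF_in − (114) = 54.500 Gt C/yr.
At steady state the output of the downstream reservoir equals its input, 54.500 Gt C/yr.
τ = M / F = 2690 / 54.500 = 49.36 yr.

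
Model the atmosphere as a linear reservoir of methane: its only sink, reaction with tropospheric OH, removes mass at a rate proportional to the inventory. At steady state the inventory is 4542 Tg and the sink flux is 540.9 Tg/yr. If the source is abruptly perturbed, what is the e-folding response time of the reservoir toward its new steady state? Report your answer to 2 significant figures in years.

For a linear reservoir the response time equals the residence time τ = M/F.
τ = 4542 / 540.9 = 8.397 yr.

8.4 yr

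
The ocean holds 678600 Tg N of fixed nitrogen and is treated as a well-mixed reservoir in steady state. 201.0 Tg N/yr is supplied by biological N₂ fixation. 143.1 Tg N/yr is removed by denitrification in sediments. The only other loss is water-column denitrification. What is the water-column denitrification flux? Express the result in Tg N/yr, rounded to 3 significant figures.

57.9 Tg N/yr

At steady state ΣF_in = ΣF_out.
ΣF_in = 201.00 Tg N/yr.
Water-column denitrification flux = ΣF_in − (143.1) = 201.00 − 143.1 = 57.90 Tg N/yr.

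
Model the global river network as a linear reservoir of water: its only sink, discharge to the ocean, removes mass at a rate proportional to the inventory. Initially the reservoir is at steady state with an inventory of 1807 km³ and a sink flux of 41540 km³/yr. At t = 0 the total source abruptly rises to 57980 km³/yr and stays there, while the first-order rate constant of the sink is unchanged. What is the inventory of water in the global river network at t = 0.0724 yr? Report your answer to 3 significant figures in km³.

The sink rate constant is k = F₀/M₀ = 41540/1807 = 22.99 yr⁻¹.
Solving dM/dt = F₁ − kM with M(0) = M₀ gives M(t) = F₁/k + (M₀ − F₁/k)·e^(−kt).
F₁/k = 57980/22.99 = 2522.1 km³; kt = 22.99 × 0.0724 = 1.664, e^(−kt) = 0.1893.
M(0.0724) = 2522.1 + (1807 − 2522.1) × 0.1893 = 2522.1 − 135.4 = 2386.8 km³.

2390 km³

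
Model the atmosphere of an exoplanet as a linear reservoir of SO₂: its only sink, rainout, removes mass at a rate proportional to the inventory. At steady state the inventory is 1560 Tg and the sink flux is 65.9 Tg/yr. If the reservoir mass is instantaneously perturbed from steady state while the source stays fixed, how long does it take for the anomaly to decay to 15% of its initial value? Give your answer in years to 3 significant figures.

For a linear reservoir the anomaly decays as exp(−t/τ) with τ = M/F = 1560/65.9 = 23.67 yr.
exp(−t/τ) = 0.15 ⇒ t = −τ ln(0.15) = 23.67 × 1.897 = 44.91 yr.

44.9 yr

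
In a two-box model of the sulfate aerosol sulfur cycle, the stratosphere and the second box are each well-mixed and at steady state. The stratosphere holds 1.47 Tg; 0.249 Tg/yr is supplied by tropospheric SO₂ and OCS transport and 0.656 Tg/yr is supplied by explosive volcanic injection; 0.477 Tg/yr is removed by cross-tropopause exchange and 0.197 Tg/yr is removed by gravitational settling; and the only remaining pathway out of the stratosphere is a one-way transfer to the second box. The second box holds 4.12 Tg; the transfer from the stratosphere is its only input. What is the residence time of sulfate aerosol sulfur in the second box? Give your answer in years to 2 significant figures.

Balance the stratosphere: ΣF_in = 0.249 + 0.656 = 0.90500 Tg/yr.
Transfer to the second box = ΣF_in − (0.477 + 0.197) = 0.23100 Tg/yr.
At steady state the output of the second box equals its input, 0.23100 Tg/yr.
τ = M / F = 4.12 / 0.23100 = 17.84 yr.

18 yr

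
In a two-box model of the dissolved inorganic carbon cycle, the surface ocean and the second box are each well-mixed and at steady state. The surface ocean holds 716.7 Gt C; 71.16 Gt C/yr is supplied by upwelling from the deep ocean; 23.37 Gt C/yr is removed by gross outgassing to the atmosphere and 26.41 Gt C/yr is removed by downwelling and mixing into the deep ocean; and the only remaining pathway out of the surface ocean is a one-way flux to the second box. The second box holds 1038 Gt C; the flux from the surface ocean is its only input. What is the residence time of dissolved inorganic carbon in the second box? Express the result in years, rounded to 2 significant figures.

49 yr

Balance the surface ocean: ΣF_in = 71.160 Gt C/yr.
Flux to the second box = ΣF_in − (23.37 + 26.41) = 21.380 Gt C/yr.
At steady state the output of the second box equals its input, 21.380 Gt C/yr.
τ = M / F = 1038 / 21.380 = 48.55 yr.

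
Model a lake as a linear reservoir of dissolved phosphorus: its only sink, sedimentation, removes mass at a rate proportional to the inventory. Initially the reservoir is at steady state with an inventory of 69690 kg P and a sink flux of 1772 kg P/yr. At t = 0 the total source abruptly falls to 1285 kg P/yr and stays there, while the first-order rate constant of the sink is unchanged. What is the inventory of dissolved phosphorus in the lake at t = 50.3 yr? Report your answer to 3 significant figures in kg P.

55900 kg P

τ = M₀/F₀ = 69690/1772 = 39.33 yr; rate constant k = 1/τ.
New steady state M_∞ = F₁/k = F₁·τ = 1285 × 39.33 = 50537 kg P.
M(t) = M_∞ + (M₀ − M_∞)·e^(−t/τ); t/τ = 50.3/39.33 = 1.279, so e^(−t/τ) = 0.2783.
M(t) = 50537 + 19150 × 0.2783 = 55868 kg P.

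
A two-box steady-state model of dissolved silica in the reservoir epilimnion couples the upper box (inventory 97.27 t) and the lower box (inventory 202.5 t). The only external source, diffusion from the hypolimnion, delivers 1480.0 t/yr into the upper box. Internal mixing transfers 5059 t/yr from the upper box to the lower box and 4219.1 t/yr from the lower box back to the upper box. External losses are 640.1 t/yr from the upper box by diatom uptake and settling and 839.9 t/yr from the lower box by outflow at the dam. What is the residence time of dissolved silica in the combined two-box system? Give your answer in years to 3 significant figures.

Residence time in the combined system uses the total inventory and the total *external* removal — internal exchanges between the two boxes cancel.
M_total = 97.27 + 202.5 = 299.77 t.
ΣF_external_out = 640.1 + 839.9 = 1480.0 t/yr.
τ = M_total / ΣF_ext = 299.77 / 1480.0 = 0.2025 yr.

0.203 yr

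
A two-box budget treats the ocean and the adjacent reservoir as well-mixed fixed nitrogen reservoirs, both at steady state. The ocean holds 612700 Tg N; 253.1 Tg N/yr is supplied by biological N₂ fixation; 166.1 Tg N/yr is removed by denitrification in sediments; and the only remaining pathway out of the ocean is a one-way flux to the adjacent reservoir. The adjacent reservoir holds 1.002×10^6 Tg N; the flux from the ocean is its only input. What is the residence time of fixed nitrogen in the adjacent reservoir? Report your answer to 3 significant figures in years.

Balance the ocean: ΣF_in = 253.10 Tg N/yr.
Flux to the adjacent reservoir = ΣF_in − (166.1) = 87.000 Tg N/yr.
At steady state the output of the adjacent reservoir equals its input, 87.000 Tg N/yr.
τ = M / F = 1.002×10^6 / 87.000 = 11520 yr.

11500 yr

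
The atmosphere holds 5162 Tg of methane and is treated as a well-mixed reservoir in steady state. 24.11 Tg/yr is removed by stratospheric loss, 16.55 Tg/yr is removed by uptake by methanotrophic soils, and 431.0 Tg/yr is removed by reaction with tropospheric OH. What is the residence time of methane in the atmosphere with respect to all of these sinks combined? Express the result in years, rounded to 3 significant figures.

Total removal flux = 24.11 + 16.55 + 431.0 = 471.66 Tg/yr.
τ = M / ΣF_out = 5162 / 471.66 = 10.94 yr.

10.9 yr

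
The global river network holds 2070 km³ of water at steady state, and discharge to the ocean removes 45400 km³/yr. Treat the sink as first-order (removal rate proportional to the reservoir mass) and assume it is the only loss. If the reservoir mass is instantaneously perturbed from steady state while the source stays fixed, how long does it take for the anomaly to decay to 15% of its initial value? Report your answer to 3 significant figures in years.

For a linear reservoir the anomaly decays as exp(−t/τ) with τ = M/F = 2070/45400 = 0.04559 yr.
exp(−t/τ) = 0.15 ⇒ t = −τ ln(0.15) = 0.04559 × 1.897 = 0.08650 yr.

0.0865 yr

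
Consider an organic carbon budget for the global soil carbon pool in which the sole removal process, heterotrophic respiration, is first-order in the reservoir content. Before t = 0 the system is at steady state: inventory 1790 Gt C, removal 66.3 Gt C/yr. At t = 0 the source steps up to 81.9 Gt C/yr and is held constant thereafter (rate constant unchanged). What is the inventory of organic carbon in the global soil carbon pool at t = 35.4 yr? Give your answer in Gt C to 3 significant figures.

The sink rate constant is k = F₀/M₀ = 66.3/1790 = 0.03704 yr⁻¹.
Solving dM/dt = F₁ − kM with M(0) = M₀ gives M(t) = F₁/k + (M₀ − F₁/k)·e^(−kt).
F₁/k = 81.9/0.03704 = 2211.2 Gt C; kt = 0.03704 × 35.4 = 1.311, e^(−kt) = 0.2695.
M(35.4) = 2211.2 + (1790 − 2211.2) × 0.2695 = 2211.2 − 113.5 = 2097.7 Gt C.

2100 Gt C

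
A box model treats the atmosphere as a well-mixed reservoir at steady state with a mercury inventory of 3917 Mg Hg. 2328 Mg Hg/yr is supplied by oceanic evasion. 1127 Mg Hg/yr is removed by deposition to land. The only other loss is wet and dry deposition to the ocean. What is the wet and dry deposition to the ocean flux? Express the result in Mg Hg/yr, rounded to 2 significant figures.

1200 Mg Hg/yr

At steady state ΣF_in = ΣF_out.
ΣF_in = 2328.0 Mg Hg/yr.
Wet and dry deposition to the ocean flux = ΣF_in − (1127) = 2328.0 − 1127 = 1201 Mg Hg/yr.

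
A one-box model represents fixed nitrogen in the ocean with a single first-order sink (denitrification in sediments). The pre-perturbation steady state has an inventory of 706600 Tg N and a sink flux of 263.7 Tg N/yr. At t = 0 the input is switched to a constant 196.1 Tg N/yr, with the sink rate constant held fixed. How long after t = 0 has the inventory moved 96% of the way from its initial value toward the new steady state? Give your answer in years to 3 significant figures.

τ = M₀/F₀ = 706600/263.7 = 2680 yr.
The remaining gap fraction is e^(−t/τ); 96% covered ⇒ e^(−t/τ) = 0.0400.
t = −τ ln(0.0400) = 2680 × 3.219 = 8625 yr.

8630 yr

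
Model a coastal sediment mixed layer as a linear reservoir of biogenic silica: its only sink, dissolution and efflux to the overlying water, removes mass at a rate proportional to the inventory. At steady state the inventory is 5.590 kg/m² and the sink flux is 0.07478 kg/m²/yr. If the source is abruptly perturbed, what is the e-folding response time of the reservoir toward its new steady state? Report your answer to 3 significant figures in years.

74.8 yr

For a linear reservoir the response time equals the residence time τ = M/F.
τ = 5.590 / 0.07478 = 74.75 yr.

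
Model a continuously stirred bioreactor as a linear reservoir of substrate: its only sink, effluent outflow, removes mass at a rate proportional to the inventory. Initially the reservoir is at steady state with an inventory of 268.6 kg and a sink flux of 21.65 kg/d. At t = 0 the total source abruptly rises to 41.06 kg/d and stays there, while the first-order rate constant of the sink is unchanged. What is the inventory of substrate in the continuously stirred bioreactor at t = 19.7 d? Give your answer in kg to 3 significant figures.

The sink rate constant is k = F₀/M₀ = 21.65/268.6 = 0.08060 d⁻¹.
Solving dM/dt = F₁ − kM with M(0) = M₀ gives M(t) = F₁/k + (M₀ − F₁/k)·e^(−kt).
F₁/k = 41.06/0.08060 = 509.41 kg; kt = 0.08060 × 19.7 = 1.588, e^(−kt) = 0.2044.
M(19.7) = 509.41 + (268.6 − 509.41) × 0.2044 = 509.41 − 49.21 = 460.20 kg.

460 kg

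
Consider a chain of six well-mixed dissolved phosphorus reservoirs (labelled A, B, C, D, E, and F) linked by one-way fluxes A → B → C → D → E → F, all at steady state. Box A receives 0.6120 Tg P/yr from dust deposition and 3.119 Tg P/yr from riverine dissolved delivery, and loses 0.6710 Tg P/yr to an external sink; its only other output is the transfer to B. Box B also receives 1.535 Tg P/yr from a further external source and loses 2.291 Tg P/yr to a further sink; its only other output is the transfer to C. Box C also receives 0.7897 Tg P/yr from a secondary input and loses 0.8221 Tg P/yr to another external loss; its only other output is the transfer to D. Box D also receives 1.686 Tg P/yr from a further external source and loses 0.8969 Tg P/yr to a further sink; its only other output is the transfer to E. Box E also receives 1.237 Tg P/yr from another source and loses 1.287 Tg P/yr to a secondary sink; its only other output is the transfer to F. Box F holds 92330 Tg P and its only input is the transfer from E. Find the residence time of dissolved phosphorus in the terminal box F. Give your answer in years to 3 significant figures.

30700 yr

Box A: F(A→B) = (0.6120 + 3.119) − 0.6710 = 3.0600 Tg P/yr.
Box B: F(B→C) = (3.0600 + 1.535) − 2.291 = 2.3040 Tg P/yr.
Box C: F(C→D) = (2.3040 + 0.7897) − 0.8221 = 2.2716 Tg P/yr.
Box D: F(D→E) = (2.2716 + 1.686) − 0.8969 = 3.0607 Tg P/yr.
Box E: F(E→F) = (3.0607 + 1.237) − 1.287 = 3.0107 Tg P/yr.
Box F throughput = its input = 3.0107 Tg P/yr; τ = 92330 / 3.0107 = 30670 yr.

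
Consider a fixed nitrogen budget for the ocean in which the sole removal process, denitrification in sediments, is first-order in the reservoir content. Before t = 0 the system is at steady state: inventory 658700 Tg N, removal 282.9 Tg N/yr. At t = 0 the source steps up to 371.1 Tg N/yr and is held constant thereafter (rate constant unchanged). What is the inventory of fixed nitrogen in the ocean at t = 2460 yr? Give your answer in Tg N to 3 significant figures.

793000 Tg N

The sink rate constant is k = F₀/M₀ = 282.9/658700 = 0.0004295 yr⁻¹.
Solving dM/dt = F₁ − kM with M(0) = M₀ gives M(t) = F₁/k + (M₀ − F₁/k)·e^(−kt).
F₁/k = 371.1/0.0004295 = 864060 Tg N; kt = 0.0004295 × 2460 = 1.057, e^(−kt) = 0.3477.
M(2460) = 864060 + (658700 − 864060) × 0.3477 = 864060 − 71400 = 792670 Tg N.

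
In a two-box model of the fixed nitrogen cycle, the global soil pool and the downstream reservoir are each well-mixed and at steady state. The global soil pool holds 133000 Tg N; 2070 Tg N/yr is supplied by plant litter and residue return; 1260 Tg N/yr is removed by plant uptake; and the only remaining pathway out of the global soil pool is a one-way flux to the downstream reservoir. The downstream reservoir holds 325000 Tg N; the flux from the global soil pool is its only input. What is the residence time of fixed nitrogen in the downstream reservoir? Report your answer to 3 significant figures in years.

401 yr

Balance the global soil pool: ΣF_in = 2070.0 Tg N/yr.
Flux to the downstream reservoir = ΣF_in − (1260) = 810.00 Tg N/yr.
At steady state the output of the downstream reservoir equals its input, 810.00 Tg N/yr.
τ = M / F = 325000 / 810.00 = 401.2 yr.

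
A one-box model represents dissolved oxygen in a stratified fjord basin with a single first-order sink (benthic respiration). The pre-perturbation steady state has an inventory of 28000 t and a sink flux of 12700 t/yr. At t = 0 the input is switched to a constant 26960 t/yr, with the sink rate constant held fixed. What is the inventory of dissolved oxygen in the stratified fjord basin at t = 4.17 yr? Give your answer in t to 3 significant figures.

54700 t

Residence time τ = M₀/F₀ = 2.205 yr. The eventual steady state is M_∞ = M₀·(F₁/F₀) = 28000 × 26960/12700 = 59439 t.
The anomaly ΔM(t) = M(t) − M_∞ decays as ΔM₀·e^(−t/τ) with ΔM₀ = 28000 − 59439 = −31440 t.
At t = 4.17 yr, e^(−t/τ) = e^(−1.891) = 0.1509, so ΔM = −4743 t and M = 59439 − 4743 = 54696 t.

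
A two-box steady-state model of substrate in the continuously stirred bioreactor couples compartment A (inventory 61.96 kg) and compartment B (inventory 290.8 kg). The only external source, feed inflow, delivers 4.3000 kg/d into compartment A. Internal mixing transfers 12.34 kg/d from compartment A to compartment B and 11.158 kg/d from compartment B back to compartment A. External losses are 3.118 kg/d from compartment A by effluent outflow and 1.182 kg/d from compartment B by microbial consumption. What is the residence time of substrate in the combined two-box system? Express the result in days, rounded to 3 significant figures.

Treat the two boxes together as one reservoir: the mixing fluxes between them are internal recycling, so τ = ΣM / Σ(external losses).
M_total = 61.96 + 290.8 = 352.76 kg.
ΣF_external_out = 3.118 + 1.182 = 4.3000 kg/d.
τ = M_total / ΣF_ext = 352.76 / 4.3000 = 82.04 d.

82.0 d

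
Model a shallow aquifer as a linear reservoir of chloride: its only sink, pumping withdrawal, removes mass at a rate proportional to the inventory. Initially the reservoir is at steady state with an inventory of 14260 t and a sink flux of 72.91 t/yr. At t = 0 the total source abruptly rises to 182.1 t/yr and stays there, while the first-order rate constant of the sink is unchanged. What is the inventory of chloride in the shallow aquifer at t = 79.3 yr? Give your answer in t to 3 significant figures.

The sink rate constant is k = F₀/M₀ = 72.91/14260 = 0.005113 yr⁻¹.
Solving dM/dt = F₁ − kM with M(0) = M₀ gives M(t) = F₁/k + (M₀ − F₁/k)·e^(−kt).
F₁/k = 182.1/0.005113 = 35616 t; kt = 0.005113 × 79.3 = 0.4055, e^(−kt) = 0.6667.
M(79.3) = 35616 + (14260 − 35616) × 0.6667 = 35616 − 14240 = 21378 t.

21400 t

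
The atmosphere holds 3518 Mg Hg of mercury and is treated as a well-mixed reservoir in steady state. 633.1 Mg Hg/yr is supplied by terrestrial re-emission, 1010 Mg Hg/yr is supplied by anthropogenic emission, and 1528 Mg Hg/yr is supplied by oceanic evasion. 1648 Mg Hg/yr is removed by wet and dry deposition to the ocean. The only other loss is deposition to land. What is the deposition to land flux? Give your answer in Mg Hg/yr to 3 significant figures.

At steady state ΣF_in = ΣF_out.
ΣF_in = 633.1 + 1010 + 1528 = 3171.1 Mg Hg/yr.
Deposition to land flux = ΣF_in − (1648) = 3171.1 − 1648 = 1523 Mg Hg/yr.

1520 Mg Hg/yr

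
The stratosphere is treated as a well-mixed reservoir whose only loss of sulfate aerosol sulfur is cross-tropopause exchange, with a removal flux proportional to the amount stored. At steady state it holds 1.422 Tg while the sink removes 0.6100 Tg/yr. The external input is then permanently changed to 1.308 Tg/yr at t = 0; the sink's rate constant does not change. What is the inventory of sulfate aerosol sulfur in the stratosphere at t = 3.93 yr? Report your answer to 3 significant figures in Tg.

The sink rate constant is k = F₀/M₀ = 0.6100/1.422 = 0.4290 yr⁻¹.
Solving dM/dt = F₁ − kM with M(0) = M₀ gives M(t) = F₁/k + (M₀ − F₁/k)·e^(−kt).
F₁/k = 1.308/0.4290 = 3.0491 Tg; kt = 0.4290 × 3.93 = 1.686, e^(−kt) = 0.1853.
M(3.93) = 3.0491 + (1.422 − 3.0491) × 0.1853 = 3.0491 − 0.3015 = 2.7477 Tg.

2.75 Tg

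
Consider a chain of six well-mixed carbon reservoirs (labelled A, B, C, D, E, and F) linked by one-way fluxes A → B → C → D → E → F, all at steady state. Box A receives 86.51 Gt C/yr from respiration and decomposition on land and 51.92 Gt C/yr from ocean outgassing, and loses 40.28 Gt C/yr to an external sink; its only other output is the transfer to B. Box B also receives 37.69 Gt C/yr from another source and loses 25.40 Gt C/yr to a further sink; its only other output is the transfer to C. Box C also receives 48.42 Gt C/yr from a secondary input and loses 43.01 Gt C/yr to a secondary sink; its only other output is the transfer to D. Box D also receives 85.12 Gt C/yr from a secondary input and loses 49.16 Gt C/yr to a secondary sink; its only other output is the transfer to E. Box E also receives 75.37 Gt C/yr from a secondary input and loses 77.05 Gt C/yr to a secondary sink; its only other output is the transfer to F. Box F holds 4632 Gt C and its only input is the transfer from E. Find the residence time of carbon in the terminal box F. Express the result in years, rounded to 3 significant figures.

30.9 yr

Box A: F(A→B) = (86.51 + 51.92) − 40.28 = 98.150 Gt C/yr.
Box B: F(B→C) = (98.150 + 37.69) − 25.40 = 110.44 Gt C/yr.
Box C: F(C→D) = (110.44 + 48.42) − 43.01 = 115.85 Gt C/yr.
Box D: F(D→E) = (115.85 + 85.12) − 49.16 = 151.81 Gt C/yr.
Box E: F(E→F) = (151.81 + 75.37) − 77.05 = 150.13 Gt C/yr.
Box F throughput = its input = 150.13 Gt C/yr; τ = 4632 / 150.13 = 30.85 yr.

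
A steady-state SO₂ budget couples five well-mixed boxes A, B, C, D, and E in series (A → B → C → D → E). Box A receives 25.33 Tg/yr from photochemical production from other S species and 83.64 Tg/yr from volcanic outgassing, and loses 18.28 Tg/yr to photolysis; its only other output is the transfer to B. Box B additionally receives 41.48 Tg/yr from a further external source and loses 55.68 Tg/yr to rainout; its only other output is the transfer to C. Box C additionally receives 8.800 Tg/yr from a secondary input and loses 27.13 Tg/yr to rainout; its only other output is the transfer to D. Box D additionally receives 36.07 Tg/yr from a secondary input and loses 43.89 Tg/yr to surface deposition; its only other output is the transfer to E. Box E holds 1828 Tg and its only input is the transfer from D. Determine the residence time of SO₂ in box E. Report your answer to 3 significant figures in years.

36.3 yr

Box A: F(A→B) = (25.33 + 83.64) − 18.28 = 90.690 Tg/yr.
Box B: F(B→C) = (90.690 + 41.48) − 55.68 = 76.490 Tg/yr.
Box C: F(C→D) = (76.490 + 8.800) − 27.13 = 58.160 Tg/yr.
Box D: F(D→E) = (58.160 + 36.07) − 43.89 = 50.340 Tg/yr.
Box E throughput = its input = 50.340 Tg/yr; τ = 1828 / 50.340 = 36.31 yr.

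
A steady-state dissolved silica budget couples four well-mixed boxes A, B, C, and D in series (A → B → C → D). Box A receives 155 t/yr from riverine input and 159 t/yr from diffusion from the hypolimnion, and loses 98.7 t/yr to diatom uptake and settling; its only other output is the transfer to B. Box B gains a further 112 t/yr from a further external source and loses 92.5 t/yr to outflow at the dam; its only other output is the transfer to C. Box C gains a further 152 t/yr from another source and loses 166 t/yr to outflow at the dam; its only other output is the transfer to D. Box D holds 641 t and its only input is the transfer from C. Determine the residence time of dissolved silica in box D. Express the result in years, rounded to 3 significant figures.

Box A: F(A→B) = (155 + 159) − 98.7 = 215.30 t/yr.
Box B: F(B→C) = (215.30 + 112) − 92.5 = 234.80 t/yr.
Box C: F(C→D) = (234.80 + 152) − 166 = 220.80 t/yr.
Box D throughput = its input = 220.80 t/yr; τ = 641 / 220.80 = 2.903 yr.

2.90 yr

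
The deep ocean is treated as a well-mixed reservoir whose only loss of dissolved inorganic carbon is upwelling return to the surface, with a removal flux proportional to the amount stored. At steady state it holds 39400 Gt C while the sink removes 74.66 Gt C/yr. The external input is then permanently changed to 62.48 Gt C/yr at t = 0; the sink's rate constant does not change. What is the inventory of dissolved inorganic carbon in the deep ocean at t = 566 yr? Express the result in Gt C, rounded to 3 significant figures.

35200 Gt C

Residence time τ = M₀/F₀ = 527.7 yr. The eventual steady state is M_∞ = M₀·(F₁/F₀) = 39400 × 62.48/74.66 = 32972 Gt C.
The anomaly ΔM(t) = M(t) − M_∞ decays as ΔM₀·e^(−t/τ) with ΔM₀ = 39400 − 32972 = 6428 Gt C.
At t = 566 yr, e^(−t/τ) = e^(−1.073) = 0.3421, so ΔM = 2199 Gt C and M = 32972 + 2199 = 35171 Gt C.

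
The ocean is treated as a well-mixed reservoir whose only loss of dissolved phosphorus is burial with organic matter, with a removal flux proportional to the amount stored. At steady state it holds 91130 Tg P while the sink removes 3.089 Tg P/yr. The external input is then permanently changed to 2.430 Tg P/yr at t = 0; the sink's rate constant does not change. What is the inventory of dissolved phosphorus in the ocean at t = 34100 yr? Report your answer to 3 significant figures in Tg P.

77800 Tg P

τ = M₀/F₀ = 91130/3.089 = 29500 yr; rate constant k = 1/τ.
New steady state M_∞ = F₁/k = F₁·τ = 2.430 × 29500 = 71689 Tg P.
M(t) = M_∞ + (M₀ − M_∞)·e^(−t/τ); t/τ = 34100/29500 = 1.156, so e^(−t/τ) = 0.3148.
M(t) = 71689 + 19440 × 0.3148 = 77808 Tg P.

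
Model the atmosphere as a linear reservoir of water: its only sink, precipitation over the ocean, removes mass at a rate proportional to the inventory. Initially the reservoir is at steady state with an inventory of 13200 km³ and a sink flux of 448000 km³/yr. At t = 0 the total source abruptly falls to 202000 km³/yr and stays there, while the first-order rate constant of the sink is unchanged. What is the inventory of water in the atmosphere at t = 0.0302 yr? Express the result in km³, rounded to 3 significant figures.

τ = M₀/F₀ = 13200/448000 = 0.02946 yr; rate constant k = 1/τ.
New steady state M_∞ = F₁/k = F₁·τ = 202000 × 0.02946 = 5951.8 km³.
M(t) = M_∞ + (M₀ − M_∞)·e^(−t/τ); t/τ = 0.0302/0.02946 = 1.025, so e^(−t/τ) = 0.3588.
M(t) = 5951.8 + 7248 × 0.3588 = 8552.5 km³.

8550 km³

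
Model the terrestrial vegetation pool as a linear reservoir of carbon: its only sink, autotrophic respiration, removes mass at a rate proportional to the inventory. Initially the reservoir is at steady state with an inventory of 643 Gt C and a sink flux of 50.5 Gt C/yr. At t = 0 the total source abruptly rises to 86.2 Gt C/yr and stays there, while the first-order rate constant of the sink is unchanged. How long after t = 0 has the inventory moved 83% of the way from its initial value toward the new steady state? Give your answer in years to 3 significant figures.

τ = M₀/F₀ = 643/50.5 = 12.73 yr.
The remaining gap fraction is e^(−t/τ); 83% covered ⇒ e^(−t/τ) = 0.170.
t = −τ ln(0.170) = 12.73 × 1.772 = 22.56 yr.

22.6 yr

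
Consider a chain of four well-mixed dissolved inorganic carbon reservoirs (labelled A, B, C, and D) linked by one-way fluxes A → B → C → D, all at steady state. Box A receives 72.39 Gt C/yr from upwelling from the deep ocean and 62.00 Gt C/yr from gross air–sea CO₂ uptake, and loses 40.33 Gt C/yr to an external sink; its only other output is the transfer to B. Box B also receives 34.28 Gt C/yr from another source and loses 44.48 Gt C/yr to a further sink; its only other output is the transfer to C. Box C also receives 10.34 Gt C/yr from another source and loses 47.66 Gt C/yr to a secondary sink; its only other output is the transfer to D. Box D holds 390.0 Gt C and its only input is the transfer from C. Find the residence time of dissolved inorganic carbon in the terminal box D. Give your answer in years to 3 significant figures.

8.38 yr

Box A: F(A→B) = (72.39 + 62.00) − 40.33 = 94.060 Gt C/yr.
Box B: F(B→C) = (94.060 + 34.28) − 44.48 = 83.860 Gt C/yr.
Box C: F(C→D) = (83.860 + 10.34) − 47.66 = 46.540 Gt C/yr.
Box D throughput = its input = 46.540 Gt C/yr; τ = 390.0 / 46.540 = 8.380 yr.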